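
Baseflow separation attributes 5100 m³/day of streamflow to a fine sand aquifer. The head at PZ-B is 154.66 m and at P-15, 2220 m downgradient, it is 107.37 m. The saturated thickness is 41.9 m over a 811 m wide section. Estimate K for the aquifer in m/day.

7.05

Cross-sectional area A = 811 × 41.9 = 33981 m².
Hydraulic gradient i = (154.66 − 107.37) / 2220 = 47.29 / 2220 = 0.02130.
From Q = K·A·i, K = Q / (A·i) = 5100 / (33981 × 0.02130) = 7.046 m/day.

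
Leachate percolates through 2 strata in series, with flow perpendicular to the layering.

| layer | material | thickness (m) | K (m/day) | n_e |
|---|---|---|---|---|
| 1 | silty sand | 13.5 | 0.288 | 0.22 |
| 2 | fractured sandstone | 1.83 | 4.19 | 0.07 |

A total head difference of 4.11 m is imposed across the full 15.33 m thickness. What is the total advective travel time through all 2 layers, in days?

35.7

With flow normal to the layers, continuity requires the same specific discharge q through every layer.
Σ(b_i/K_i) = 13.5/0.288 + 1.83/4.19 = 47.31 d.
q = Δh / Σ(b_i/K_i) = 4.11 / 47.31 = 0.08687 m/day.
In each layer the seepage velocity is v_i = q/n_i, so the layer transit time is t_i = b_i·n_i / q:
  layer 1 (silty sand): t_1 = 13.5 × 0.22 / 0.08687 = 34.19 d
  layer 2 (fractured sandstone): t_2 = 1.83 × 0.07 / 0.08687 = 1.475 d
Total t = Σ t_i = 35.66 days.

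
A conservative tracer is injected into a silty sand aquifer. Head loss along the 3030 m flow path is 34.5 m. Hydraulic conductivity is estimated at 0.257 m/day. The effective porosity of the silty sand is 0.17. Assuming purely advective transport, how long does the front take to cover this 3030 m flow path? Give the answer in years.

Hydraulic gradient i = Δh / L = 34.5 / 3030 = 0.01139.
Darcy flux q = K · i = 0.2570 × 0.01139 = 0.002926 m/day.
Seepage velocity v = q / n_e = 0.002926 / 0.17 = 0.01721 m/day.
Travel time t = L / v = 3030 / 0.01721 = 1.760e+05 days = 481.9 years.

482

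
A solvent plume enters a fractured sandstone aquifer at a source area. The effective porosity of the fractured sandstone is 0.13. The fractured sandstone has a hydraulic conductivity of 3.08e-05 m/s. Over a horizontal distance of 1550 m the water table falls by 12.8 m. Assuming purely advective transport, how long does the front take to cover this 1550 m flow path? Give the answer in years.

Convert K: 3.08e-05 m/s × 86400 = 2.661 m/day.
Hydraulic gradient i = Δh / L = 12.8 / 1550 = 0.008258.
Darcy flux q = K · i = 2.661 × 0.008258 = 0.02198 m/day.
Seepage velocity v = q / n_e = 0.02198 / 0.13 = 0.1690 m/day.
Travel time t = L / v = 1550 / 0.1690 = 9169 days = 25.10 years.

25.1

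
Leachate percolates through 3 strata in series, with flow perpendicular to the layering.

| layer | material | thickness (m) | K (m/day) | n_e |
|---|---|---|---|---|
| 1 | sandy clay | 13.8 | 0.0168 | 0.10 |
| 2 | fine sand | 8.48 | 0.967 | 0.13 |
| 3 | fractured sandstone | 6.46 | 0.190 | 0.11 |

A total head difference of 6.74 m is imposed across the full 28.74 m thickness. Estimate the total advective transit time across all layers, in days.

With flow normal to the layers, continuity requires the same specific discharge q through every layer.
Σ(b_i/K_i) = 13.8/0.0168 + 8.48/0.967 + 6.46/0.190 = 864.2 d.
q = Δh / Σ(b_i/K_i) = 6.74 / 864.2 = 0.007799 m/day.
In each layer the seepage velocity is v_i = q/n_i, so the layer transit time is t_i = b_i·n_i / q:
  layer 1 (sandy clay): t_1 = 13.8 × 0.10 / 0.007799 = 176.9 d
  layer 2 (fine sand): t_2 = 8.48 × 0.13 / 0.007799 = 141.3 d
  layer 3 (fractured sandstone): t_3 = 6.46 × 0.11 / 0.007799 = 91.11 d
Total t = Σ t_i = 409.4 days.

409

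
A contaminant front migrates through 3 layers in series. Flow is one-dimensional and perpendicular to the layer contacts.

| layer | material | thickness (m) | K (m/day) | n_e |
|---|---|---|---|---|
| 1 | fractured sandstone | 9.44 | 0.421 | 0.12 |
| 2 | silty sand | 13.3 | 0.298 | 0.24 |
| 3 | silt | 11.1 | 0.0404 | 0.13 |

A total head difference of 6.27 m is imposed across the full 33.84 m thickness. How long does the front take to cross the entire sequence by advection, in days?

314

With flow normal to the layers, continuity requires the same specific discharge q through every layer.
Σ(b_i/K_i) = 9.44/0.421 + 13.3/0.298 + 11.1/0.0404 = 341.8 d.
q = Δh / Σ(b_i/K_i) = 6.27 / 341.8 = 0.01834 m/day.
In each layer the seepage velocity is v_i = q/n_i, so the layer transit time is t_i = b_i·n_i / q:
  layer 1 (fractured sandstone): t_1 = 9.44 × 0.12 / 0.01834 = 61.75 d
  layer 2 (silty sand): t_2 = 13.3 × 0.24 / 0.01834 = 174.0 d
  layer 3 (silt): t_3 = 11.1 × 0.13 / 0.01834 = 78.66 d
Total t = Σ t_i = 314.4 days.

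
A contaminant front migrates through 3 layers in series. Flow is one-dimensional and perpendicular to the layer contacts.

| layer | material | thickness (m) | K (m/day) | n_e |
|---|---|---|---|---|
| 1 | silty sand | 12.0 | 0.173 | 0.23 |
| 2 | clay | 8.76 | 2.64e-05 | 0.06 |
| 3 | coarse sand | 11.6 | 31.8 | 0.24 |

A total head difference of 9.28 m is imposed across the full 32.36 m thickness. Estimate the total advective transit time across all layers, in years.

With flow normal to the layers, continuity requires the same specific discharge q through every layer.
Σ(b_i/K_i) = 12.0/0.173 + 8.76/2.64e-05 + 11.6/31.8 = 3.319e+05 d.
q = Δh / Σ(b_i/K_i) = 9.28 / 3.319e+05 = 2.796e-05 m/day.
In each layer the seepage velocity is v_i = q/n_i, so the layer transit time is t_i = b_i·n_i / q:
  layer 1 (silty sand): t_1 = 12.0 × 0.23 / 2.796e-05 = 98708 d
  layer 2 (clay): t_2 = 8.76 × 0.06 / 2.796e-05 = 18797 d
  layer 3 (coarse sand): t_3 = 11.6 × 0.24 / 2.796e-05 = 99566 d
Total t = Σ t_i = 2.171e+05 days = 594.3 years.

594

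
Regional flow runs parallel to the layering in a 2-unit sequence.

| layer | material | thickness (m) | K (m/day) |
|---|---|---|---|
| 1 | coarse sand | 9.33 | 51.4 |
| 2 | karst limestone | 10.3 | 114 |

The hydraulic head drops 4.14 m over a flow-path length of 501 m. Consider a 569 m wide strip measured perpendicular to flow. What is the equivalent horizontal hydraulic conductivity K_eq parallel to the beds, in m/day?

Flow is parallel to layering, so each bed carries its own Darcy discharge and the transmissivities add.
Σ(K_i·b_i) = 51.4×9.33 + 114×10.3 = 1654 m²/day.
Total thickness b = 19.63 m, so K_eq = Σ(K_i·b_i)/b = 84.25 m/day.

84.2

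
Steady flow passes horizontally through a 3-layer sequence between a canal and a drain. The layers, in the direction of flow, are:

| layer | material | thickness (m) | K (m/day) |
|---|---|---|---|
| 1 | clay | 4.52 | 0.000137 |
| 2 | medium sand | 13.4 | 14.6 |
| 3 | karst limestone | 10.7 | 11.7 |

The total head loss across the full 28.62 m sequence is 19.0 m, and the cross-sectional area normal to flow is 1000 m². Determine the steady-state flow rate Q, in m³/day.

Flow is perpendicular to layering, so the layers act in series and the equivalent K is the thickness-weighted harmonic mean.
Total thickness L = 4.52 + 13.4 + 10.7 = 28.62 m.
Σ(b_i/K_i) = 4.52/0.000137 + 13.4/14.6 + 10.7/11.7 = 32995 d.
K_eq = L / Σ(b_i/K_i) = 28.62 / 32995 = 0.0008674 m/day.
Q = K_eq · A · (Δh/L) = 0.0008674 × 1000 × (19.0/28.62) = 0.5759 m³/day.

0.576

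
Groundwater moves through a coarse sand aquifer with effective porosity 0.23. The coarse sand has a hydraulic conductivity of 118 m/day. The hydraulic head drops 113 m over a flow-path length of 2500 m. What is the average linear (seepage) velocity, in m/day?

23.2

Hydraulic gradient i = Δh / L = 113 / 2500 = 0.04520.
Darcy flux q = K · i = 118.0 × 0.04520 = 5.334 m/day.
Seepage velocity v = q / n_e = 5.334 / 0.23 = 23.19 m/day.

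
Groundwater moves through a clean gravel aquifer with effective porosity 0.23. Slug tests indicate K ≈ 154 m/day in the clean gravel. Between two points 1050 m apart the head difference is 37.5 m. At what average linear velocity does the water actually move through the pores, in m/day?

23.9

Hydraulic gradient i = Δh / L = 37.5 / 1050 = 0.03571.
Darcy flux q = K · i = 154.0 × 0.03571 = 5.500 m/day.
Seepage velocity v = q / n_e = 5.500 / 0.23 = 23.91 m/day.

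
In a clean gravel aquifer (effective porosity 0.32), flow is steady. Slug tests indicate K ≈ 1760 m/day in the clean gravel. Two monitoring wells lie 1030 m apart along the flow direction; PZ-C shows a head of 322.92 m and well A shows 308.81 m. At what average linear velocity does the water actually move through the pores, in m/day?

75.3

Hydraulic gradient i = (322.92 − 308.81) / 1030 = 14.11 / 1030 = 0.01370.
Darcy flux q = K · i = 1760 × 0.01370 = 24.11 m/day.
Seepage velocity v = q / n_e = 24.11 / 0.32 = 75.34 m/day.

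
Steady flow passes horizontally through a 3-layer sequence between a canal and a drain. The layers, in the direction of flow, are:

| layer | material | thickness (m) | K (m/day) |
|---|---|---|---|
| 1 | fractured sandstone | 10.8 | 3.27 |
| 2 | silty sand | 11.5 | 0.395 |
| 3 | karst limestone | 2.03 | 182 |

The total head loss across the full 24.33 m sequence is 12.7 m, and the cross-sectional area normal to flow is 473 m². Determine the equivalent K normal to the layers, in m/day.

0.750

Flow is perpendicular to layering, so the layers act in series and the equivalent K is the thickness-weighted harmonic mean.
Total thickness L = 10.8 + 11.5 + 2.03 = 24.33 m.
Σ(b_i/K_i) = 10.8/3.27 + 11.5/0.395 + 2.03/182 = 32.43 d.
K_eq = L / Σ(b_i/K_i) = 24.33 / 32.43 = 0.7503 m/day.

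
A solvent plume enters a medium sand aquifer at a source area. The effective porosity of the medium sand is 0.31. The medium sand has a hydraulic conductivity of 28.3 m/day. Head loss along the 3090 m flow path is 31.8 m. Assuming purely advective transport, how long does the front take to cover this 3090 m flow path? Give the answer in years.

Hydraulic gradient i = Δh / L = 31.8 / 3090 = 0.01029.
Darcy flux q = K · i = 28.30 × 0.01029 = 0.2912 m/day.
Seepage velocity v = q / n_e = 0.2912 / 0.31 = 0.9395 m/day.
Travel time t = L / v = 3090 / 0.9395 = 3289 days = 9.005 years.

9.00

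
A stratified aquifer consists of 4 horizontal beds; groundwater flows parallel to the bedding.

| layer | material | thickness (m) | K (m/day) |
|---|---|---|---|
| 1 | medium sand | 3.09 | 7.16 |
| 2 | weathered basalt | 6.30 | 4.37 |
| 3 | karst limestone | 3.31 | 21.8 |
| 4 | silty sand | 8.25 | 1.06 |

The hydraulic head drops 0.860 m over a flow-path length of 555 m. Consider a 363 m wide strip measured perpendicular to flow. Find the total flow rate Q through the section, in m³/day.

73.4

Flow is parallel to layering, so each bed carries its own Darcy discharge and the transmissivities add.
Σ(K_i·b_i) = 7.16×3.09 + 4.37×6.30 + 21.8×3.31 + 1.06×8.25 = 130.6 m²/day.
Hydraulic gradient i = Δh / L = 0.860 / 555 = 0.001550.
Q = Σ(K_i·b_i) · W · i = 130.6 × 363 × 0.001550 = 73.44 m³/day.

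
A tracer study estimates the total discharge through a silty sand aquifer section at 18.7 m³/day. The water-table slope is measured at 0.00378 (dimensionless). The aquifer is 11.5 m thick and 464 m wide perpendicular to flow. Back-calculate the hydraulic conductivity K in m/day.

0.927

Cross-sectional area A = 464 × 11.5 = 5336 m².
Hydraulic gradient i = 0.00378.
From Q = K·A·i, K = Q / (A·i) = 18.7 / (5336 × 0.003780) = 0.9271 m/day.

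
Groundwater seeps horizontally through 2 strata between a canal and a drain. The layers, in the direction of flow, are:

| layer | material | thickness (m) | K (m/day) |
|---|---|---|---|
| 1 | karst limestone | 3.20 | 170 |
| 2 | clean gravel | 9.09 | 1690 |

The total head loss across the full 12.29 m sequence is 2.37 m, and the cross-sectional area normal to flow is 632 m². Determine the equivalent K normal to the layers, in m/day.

508

Flow is perpendicular to layering, so the layers act in series and the equivalent K is the thickness-weighted harmonic mean.
Total thickness L = 3.20 + 9.09 = 12.29 m.
Σ(b_i/K_i) = 3.20/170 + 9.09/1690 = 0.02420 d.
K_eq = L / Σ(b_i/K_i) = 12.29 / 0.02420 = 507.8 m/day.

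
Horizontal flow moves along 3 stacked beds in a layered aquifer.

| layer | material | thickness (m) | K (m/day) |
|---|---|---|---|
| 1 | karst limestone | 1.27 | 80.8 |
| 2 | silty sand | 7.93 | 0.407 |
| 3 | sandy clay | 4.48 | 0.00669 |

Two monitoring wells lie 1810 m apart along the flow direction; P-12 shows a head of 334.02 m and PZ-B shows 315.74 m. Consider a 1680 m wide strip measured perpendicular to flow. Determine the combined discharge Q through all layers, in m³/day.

1800

Flow is parallel to layering, so each bed carries its own Darcy discharge and the transmissivities add.
Σ(K_i·b_i) = 80.8×1.27 + 0.407×7.93 + 0.00669×4.48 = 105.9 m²/day.
Hydraulic gradient i = (334.02 − 315.74) / 1810 = 18.28 / 1810 = 0.01010.
Q = Σ(K_i·b_i) · W · i = 105.9 × 1680 × 0.01010 = 1796 m³/day.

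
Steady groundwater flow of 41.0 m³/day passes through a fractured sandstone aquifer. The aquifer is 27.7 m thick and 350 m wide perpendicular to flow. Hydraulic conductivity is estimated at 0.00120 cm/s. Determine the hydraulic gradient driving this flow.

0.00408

Convert K: 0.00120 cm/s × 864 = 1.037 m/day.
Cross-sectional area A = 350 × 27.7 = 9695 m².
From Q = K·A·i, i = Q / (K·A) = 41.0 / (1.037 × 9695) = 0.004079.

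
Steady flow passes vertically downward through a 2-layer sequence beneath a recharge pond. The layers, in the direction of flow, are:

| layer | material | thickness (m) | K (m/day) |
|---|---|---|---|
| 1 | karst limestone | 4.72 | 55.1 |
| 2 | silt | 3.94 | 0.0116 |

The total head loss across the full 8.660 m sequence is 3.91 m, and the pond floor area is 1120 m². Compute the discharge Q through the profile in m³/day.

12.9

Flow is perpendicular to layering, so the layers act in series and the equivalent K is the thickness-weighted harmonic mean.
Total thickness L = 4.72 + 3.94 = 8.660 m.
Σ(b_i/K_i) = 4.72/55.1 + 3.94/0.0116 = 339.7 d.
K_eq = L / Σ(b_i/K_i) = 8.660 / 339.7 = 0.02549 m/day.
Q = K_eq · A · (Δh/L) = 0.02549 × 1120 × (3.91/8.660) = 12.89 m³/day.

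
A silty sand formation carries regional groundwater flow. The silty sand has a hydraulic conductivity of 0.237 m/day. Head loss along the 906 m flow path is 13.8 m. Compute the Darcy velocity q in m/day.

0.00361

Hydraulic gradient i = Δh / L = 13.8 / 906 = 0.01523.
Specific discharge q = K · i = 0.2370 × 0.01523 = 0.003610 m/day.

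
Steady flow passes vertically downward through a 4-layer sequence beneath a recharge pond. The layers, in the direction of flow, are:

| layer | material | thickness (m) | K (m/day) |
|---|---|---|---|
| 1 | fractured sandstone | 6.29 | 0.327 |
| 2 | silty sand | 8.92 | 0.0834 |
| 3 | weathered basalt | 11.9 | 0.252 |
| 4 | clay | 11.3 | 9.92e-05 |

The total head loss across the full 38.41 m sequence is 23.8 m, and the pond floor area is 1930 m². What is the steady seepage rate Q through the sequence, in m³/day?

0.403

Flow is perpendicular to layering, so the layers act in series and the equivalent K is the thickness-weighted harmonic mean.
Total thickness L = 6.29 + 8.92 + 11.9 + 11.3 = 38.41 m.
Σ(b_i/K_i) = 6.29/0.327 + 8.92/0.0834 + 11.9/0.252 + 11.3/9.92e-05 = 1.141e+05 d.
K_eq = L / Σ(b_i/K_i) = 38.41 / 1.141e+05 = 0.0003367 m/day.
Q = K_eq · A · (Δh/L) = 0.0003367 × 1930 × (23.8/38.41) = 0.4026 m³/day.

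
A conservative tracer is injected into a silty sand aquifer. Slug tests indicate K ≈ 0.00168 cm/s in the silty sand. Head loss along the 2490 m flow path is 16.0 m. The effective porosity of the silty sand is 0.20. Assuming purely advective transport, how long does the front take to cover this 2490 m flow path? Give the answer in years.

Convert K: 0.00168 cm/s × 864 = 1.452 m/day.
Hydraulic gradient i = Δh / L = 16.0 / 2490 = 0.006426.
Darcy flux q = K · i = 1.452 × 0.006426 = 0.009327 m/day.
Seepage velocity v = q / n_e = 0.009327 / 0.20 = 0.04664 m/day.
Travel time t = L / v = 2490 / 0.04664 = 53393 days = 146.2 years.

146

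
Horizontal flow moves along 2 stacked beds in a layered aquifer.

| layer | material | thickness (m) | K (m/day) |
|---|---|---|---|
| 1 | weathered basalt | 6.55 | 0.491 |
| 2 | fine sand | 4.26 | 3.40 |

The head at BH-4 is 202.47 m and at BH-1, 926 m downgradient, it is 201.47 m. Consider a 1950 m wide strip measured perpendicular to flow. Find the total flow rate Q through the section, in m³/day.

37.3

Flow is parallel to layering, so each bed carries its own Darcy discharge and the transmissivities add.
Σ(K_i·b_i) = 0.491×6.55 + 3.40×4.26 = 17.70 m²/day.
Hydraulic gradient i = (202.47 − 201.47) / 926 = 1 / 926 = 0.001080.
Q = Σ(K_i·b_i) · W · i = 17.70 × 1950 × 0.001080 = 37.27 m³/day.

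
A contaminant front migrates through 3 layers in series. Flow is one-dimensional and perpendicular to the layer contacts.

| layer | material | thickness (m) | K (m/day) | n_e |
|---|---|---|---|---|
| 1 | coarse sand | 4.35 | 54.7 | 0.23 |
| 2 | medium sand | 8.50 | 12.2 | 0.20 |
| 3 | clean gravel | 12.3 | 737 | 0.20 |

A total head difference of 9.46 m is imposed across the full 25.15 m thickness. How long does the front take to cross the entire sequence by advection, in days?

0.433

With flow normal to the layers, continuity requires the same specific discharge q through every layer.
Σ(b_i/K_i) = 4.35/54.7 + 8.50/12.2 + 12.3/737 = 0.7929 d.
q = Δh / Σ(b_i/K_i) = 9.46 / 0.7929 = 11.93 m/day.
In each layer the seepage velocity is v_i = q/n_i, so the layer transit time is t_i = b_i·n_i / q:
  layer 1 (coarse sand): t_1 = 4.35 × 0.23 / 11.93 = 0.08386 d
  layer 2 (medium sand): t_2 = 8.50 × 0.20 / 11.93 = 0.1425 d
  layer 3 (clean gravel): t_3 = 12.3 × 0.20 / 11.93 = 0.2062 d
Total t = Σ t_i = 0.4326 days.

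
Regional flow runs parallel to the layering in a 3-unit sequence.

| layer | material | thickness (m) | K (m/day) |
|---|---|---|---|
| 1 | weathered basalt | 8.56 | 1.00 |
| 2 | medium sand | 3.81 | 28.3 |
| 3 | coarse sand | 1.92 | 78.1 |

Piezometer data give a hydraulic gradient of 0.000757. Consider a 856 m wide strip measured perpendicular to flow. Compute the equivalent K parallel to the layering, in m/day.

Flow is parallel to layering, so each bed carries its own Darcy discharge and the transmissivities add.
Σ(K_i·b_i) = 1.00×8.56 + 28.3×3.81 + 78.1×1.92 = 266.3 m²/day.
Total thickness b = 14.29 m, so K_eq = Σ(K_i·b_i)/b = 18.64 m/day.

18.6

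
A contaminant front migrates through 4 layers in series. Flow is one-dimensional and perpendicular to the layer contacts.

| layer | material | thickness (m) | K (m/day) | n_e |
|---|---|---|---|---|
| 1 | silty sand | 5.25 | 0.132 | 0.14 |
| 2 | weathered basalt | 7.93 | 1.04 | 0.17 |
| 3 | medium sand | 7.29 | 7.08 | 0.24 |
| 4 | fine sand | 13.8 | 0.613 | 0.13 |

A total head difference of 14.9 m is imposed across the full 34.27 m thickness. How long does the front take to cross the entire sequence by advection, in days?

26.8

With flow normal to the layers, continuity requires the same specific discharge q through every layer.
Σ(b_i/K_i) = 5.25/0.132 + 7.93/1.04 + 7.29/7.08 + 13.8/0.613 = 70.94 d.
q = Δh / Σ(b_i/K_i) = 14.9 / 70.94 = 0.2100 m/day.
In each layer the seepage velocity is v_i = q/n_i, so the layer transit time is t_i = b_i·n_i / q:
  layer 1 (silty sand): t_1 = 5.25 × 0.14 / 0.2100 = 3.499 d
  layer 2 (weathered basalt): t_2 = 7.93 × 0.17 / 0.2100 = 6.418 d
  layer 3 (medium sand): t_3 = 7.29 × 0.24 / 0.2100 = 8.330 d
  layer 4 (fine sand): t_4 = 13.8 × 0.13 / 0.2100 = 8.541 d
Total t = Σ t_i = 26.79 days.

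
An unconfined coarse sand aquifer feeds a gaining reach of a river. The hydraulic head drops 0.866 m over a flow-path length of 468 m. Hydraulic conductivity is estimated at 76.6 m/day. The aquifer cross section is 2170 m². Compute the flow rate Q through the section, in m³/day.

Hydraulic gradient i = Δh / L = 0.866 / 468 = 0.001850.
Darcy's law: Q = K · A · i = 76.60 × 2170 × 0.001850 = 307.6 m³/day.

308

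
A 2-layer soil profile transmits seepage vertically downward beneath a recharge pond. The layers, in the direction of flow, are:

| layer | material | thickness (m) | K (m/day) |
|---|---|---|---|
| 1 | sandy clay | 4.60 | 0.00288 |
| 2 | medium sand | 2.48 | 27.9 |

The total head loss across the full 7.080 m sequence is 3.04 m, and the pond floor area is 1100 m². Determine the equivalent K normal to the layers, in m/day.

Flow is perpendicular to layering, so the layers act in series and the equivalent K is the thickness-weighted harmonic mean.
Total thickness L = 4.60 + 2.48 = 7.080 m.
Σ(b_i/K_i) = 4.60/0.00288 + 2.48/27.9 = 1597 d.
K_eq = L / Σ(b_i/K_i) = 7.080 / 1597 = 0.004432 m/day.

0.00443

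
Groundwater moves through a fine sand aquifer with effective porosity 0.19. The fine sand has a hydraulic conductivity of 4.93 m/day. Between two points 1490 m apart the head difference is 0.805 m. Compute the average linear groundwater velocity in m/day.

0.0140

Hydraulic gradient i = Δh / L = 0.805 / 1490 = 0.0005403.
Darcy flux q = K · i = 4.930 × 0.0005403 = 0.002664 m/day.
Seepage velocity v = q / n_e = 0.002664 / 0.19 = 0.01402 m/day.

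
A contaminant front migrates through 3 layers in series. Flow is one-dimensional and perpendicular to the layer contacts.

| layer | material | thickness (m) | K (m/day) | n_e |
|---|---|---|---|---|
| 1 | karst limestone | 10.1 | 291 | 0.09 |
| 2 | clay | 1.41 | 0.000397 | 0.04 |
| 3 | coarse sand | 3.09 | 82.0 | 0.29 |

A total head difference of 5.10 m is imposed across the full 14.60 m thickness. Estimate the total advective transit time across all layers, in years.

With flow normal to the layers, continuity requires the same specific discharge q through every layer.
Σ(b_i/K_i) = 10.1/291 + 1.41/0.000397 + 3.09/82.0 = 3552 d.
q = Δh / Σ(b_i/K_i) = 5.10 / 3552 = 0.001436 m/day.
In each layer the seepage velocity is v_i = q/n_i, so the layer transit time is t_i = b_i·n_i / q:
  layer 1 (karst limestone): t_1 = 10.1 × 0.09 / 0.001436 = 633.0 d
  layer 2 (clay): t_2 = 1.41 × 0.04 / 0.001436 = 39.28 d
  layer 3 (coarse sand): t_3 = 3.09 × 0.29 / 0.001436 = 624.1 d
Total t = Σ t_i = 1296 days = 3.549 years.

3.55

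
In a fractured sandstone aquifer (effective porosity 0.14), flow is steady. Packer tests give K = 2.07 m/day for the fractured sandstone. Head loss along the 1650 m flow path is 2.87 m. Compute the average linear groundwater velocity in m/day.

0.0257

Hydraulic gradient i = Δh / L = 2.87 / 1650 = 0.001739.
Darcy flux q = K · i = 2.070 × 0.001739 = 0.003601 m/day.
Seepage velocity v = q / n_e = 0.003601 / 0.14 = 0.02572 m/day.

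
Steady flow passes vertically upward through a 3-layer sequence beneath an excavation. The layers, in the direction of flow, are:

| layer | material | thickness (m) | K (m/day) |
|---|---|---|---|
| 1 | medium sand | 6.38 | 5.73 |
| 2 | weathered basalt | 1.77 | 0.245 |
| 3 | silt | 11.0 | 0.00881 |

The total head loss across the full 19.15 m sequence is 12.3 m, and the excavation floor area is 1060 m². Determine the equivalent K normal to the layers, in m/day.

0.0152

Flow is perpendicular to layering, so the layers act in series and the equivalent K is the thickness-weighted harmonic mean.
Total thickness L = 6.38 + 1.77 + 11.0 = 19.15 m.
Σ(b_i/K_i) = 6.38/5.73 + 1.77/0.245 + 11.0/0.00881 = 1257 d.
K_eq = L / Σ(b_i/K_i) = 19.15 / 1257 = 0.01524 m/day.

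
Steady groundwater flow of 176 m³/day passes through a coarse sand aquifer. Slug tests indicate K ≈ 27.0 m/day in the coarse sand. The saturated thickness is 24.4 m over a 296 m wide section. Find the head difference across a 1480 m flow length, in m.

Cross-sectional area A = 296 × 24.4 = 7222 m².
From Q = K·A·i, i = Q / (K·A) = 176 / (27.00 × 7222) = 0.0009025.
Head loss Δh = i · L = 0.0009025 × 1480 = 1.336 m.

1.34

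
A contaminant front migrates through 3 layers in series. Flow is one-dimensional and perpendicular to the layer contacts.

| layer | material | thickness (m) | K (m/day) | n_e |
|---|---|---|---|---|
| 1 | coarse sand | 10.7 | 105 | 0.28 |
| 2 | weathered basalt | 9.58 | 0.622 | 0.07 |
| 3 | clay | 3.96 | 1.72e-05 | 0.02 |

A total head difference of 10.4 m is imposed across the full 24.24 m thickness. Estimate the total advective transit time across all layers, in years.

With flow normal to the layers, continuity requires the same specific discharge q through every layer.
Σ(b_i/K_i) = 10.7/105 + 9.58/0.622 + 3.96/1.72e-05 = 2.302e+05 d.
q = Δh / Σ(b_i/K_i) = 10.4 / 2.302e+05 = 4.517e-05 m/day.
In each layer the seepage velocity is v_i = q/n_i, so the layer transit time is t_i = b_i·n_i / q:
  layer 1 (coarse sand): t_1 = 10.7 × 0.28 / 4.517e-05 = 66329 d
  layer 2 (weathered basalt): t_2 = 9.58 × 0.07 / 4.517e-05 = 14847 d
  layer 3 (clay): t_3 = 3.96 × 0.02 / 4.517e-05 = 1753 d
Total t = Σ t_i = 82929 days = 227.0 years.

227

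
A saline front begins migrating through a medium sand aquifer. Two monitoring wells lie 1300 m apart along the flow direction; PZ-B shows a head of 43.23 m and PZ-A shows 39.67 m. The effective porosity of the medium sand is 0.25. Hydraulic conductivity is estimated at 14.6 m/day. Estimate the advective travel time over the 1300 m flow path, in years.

22.3

Hydraulic gradient i = (43.23 − 39.67) / 1300 = 3.56 / 1300 = 0.002738.
Darcy flux q = K · i = 14.60 × 0.002738 = 0.03998 m/day.
Seepage velocity v = q / n_e = 0.03998 / 0.25 = 0.1599 m/day.
Travel time t = L / v = 1300 / 0.1599 = 8129 days = 22.26 years.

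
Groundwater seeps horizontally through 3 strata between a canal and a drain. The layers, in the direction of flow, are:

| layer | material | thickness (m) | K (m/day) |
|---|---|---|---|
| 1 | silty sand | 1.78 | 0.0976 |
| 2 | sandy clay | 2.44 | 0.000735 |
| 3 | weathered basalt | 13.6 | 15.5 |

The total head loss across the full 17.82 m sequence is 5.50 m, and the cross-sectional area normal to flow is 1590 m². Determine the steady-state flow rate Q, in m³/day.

2.62

Flow is perpendicular to layering, so the layers act in series and the equivalent K is the thickness-weighted harmonic mean.
Total thickness L = 1.78 + 2.44 + 13.6 = 17.82 m.
Σ(b_i/K_i) = 1.78/0.0976 + 2.44/0.000735 + 13.6/15.5 = 3339 d.
K_eq = L / Σ(b_i/K_i) = 17.82 / 3339 = 0.005337 m/day.
Q = K_eq · A · (Δh/L) = 0.005337 × 1590 × (5.50/17.82) = 2.619 m³/day.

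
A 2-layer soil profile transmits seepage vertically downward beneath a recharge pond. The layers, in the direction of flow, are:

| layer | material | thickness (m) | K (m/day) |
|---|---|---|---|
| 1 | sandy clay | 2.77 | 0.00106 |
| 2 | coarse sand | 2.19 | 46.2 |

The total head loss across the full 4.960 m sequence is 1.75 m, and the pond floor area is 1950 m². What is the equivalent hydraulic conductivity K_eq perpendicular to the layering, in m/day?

0.00190

Flow is perpendicular to layering, so the layers act in series and the equivalent K is the thickness-weighted harmonic mean.
Total thickness L = 2.77 + 2.19 = 4.960 m.
Σ(b_i/K_i) = 2.77/0.00106 + 2.19/46.2 = 2613 d.
K_eq = L / Σ(b_i/K_i) = 4.960 / 2613 = 0.001898 m/day.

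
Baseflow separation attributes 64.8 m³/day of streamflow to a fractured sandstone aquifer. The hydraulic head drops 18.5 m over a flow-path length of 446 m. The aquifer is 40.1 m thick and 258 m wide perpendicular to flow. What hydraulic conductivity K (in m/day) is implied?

0.151

Cross-sectional area A = 258 × 40.1 = 10346 m².
Hydraulic gradient i = Δh / L = 18.5 / 446 = 0.04148.
From Q = K·A·i, K = Q / (A·i) = 64.8 / (10346 × 0.04148) = 0.1510 m/day.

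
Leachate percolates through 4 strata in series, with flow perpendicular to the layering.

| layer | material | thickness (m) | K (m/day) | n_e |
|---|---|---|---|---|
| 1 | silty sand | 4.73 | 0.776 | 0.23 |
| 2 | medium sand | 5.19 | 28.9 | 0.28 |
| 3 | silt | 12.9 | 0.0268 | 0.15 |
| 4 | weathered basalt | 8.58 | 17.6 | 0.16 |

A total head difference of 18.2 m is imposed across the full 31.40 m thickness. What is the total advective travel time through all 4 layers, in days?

With flow normal to the layers, continuity requires the same specific discharge q through every layer.
Σ(b_i/K_i) = 4.73/0.776 + 5.19/28.9 + 12.9/0.0268 + 8.58/17.6 = 488.1 d.
q = Δh / Σ(b_i/K_i) = 18.2 / 488.1 = 0.03729 m/day.
In each layer the seepage velocity is v_i = q/n_i, so the layer transit time is t_i = b_i·n_i / q:
  layer 1 (silty sand): t_1 = 4.73 × 0.23 / 0.03729 = 29.18 d
  layer 2 (medium sand): t_2 = 5.19 × 0.28 / 0.03729 = 38.97 d
  layer 3 (silt): t_3 = 12.9 × 0.15 / 0.03729 = 51.89 d
  layer 4 (weathered basalt): t_4 = 8.58 × 0.16 / 0.03729 = 36.82 d
Total t = Σ t_i = 156.9 days.

157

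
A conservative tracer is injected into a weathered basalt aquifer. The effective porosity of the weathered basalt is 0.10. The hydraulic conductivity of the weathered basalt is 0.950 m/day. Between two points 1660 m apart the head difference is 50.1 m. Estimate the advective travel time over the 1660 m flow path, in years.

15.9

Hydraulic gradient i = Δh / L = 50.1 / 1660 = 0.03018.
Darcy flux q = K · i = 0.9500 × 0.03018 = 0.02867 m/day.
Seepage velocity v = q / n_e = 0.02867 / 0.10 = 0.2867 m/day.
Travel time t = L / v = 1660 / 0.2867 = 5790 days = 15.85 years.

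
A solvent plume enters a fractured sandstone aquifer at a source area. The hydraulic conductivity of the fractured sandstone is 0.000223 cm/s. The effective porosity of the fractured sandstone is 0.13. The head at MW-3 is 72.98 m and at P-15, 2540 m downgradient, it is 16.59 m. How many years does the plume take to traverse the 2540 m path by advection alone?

Convert K: 0.000223 cm/s × 864 = 0.1927 m/day.
Hydraulic gradient i = (72.98 − 16.59) / 2540 = 56.39 / 2540 = 0.02220.
Darcy flux q = K · i = 0.1927 × 0.02220 = 0.004277 m/day.
Seepage velocity v = q / n_e = 0.004277 / 0.13 = 0.03290 m/day.
Travel time t = L / v = 2540 / 0.03290 = 77195 days = 211.3 years.

211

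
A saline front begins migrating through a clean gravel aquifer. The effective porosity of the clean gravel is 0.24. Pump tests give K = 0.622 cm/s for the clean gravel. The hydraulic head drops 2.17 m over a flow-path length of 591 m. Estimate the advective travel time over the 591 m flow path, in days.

Convert K: 0.622 cm/s × 864 = 537.4 m/day.
Hydraulic gradient i = Δh / L = 2.17 / 591 = 0.003672.
Darcy flux q = K · i = 537.4 × 0.003672 = 1.973 m/day.
Seepage velocity v = q / n_e = 1.973 / 0.24 = 8.222 m/day.
Travel time t = L / v = 591 / 8.222 = 71.88 days.

71.9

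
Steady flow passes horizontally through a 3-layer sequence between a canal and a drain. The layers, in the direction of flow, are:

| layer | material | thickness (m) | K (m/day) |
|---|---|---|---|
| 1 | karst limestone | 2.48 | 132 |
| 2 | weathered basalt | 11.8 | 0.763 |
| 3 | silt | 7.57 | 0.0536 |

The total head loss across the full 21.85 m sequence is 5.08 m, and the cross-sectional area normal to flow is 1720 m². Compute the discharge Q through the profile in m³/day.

55.8

Flow is perpendicular to layering, so the layers act in series and the equivalent K is the thickness-weighted harmonic mean.
Total thickness L = 2.48 + 11.8 + 7.57 = 21.85 m.
Σ(b_i/K_i) = 2.48/132 + 11.8/0.763 + 7.57/0.0536 = 156.7 d.
K_eq = L / Σ(b_i/K_i) = 21.85 / 156.7 = 0.1394 m/day.
Q = K_eq · A · (Δh/L) = 0.1394 × 1720 × (5.08/21.85) = 55.75 m³/day.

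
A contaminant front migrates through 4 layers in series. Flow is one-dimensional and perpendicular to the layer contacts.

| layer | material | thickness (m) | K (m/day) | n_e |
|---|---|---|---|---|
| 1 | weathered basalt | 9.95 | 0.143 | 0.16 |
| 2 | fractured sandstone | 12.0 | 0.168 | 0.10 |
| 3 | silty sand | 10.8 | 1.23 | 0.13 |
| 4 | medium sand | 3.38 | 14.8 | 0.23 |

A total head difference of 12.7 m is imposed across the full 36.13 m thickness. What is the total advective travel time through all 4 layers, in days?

With flow normal to the layers, continuity requires the same specific discharge q through every layer.
Σ(b_i/K_i) = 9.95/0.143 + 12.0/0.168 + 10.8/1.23 + 3.38/14.8 = 150.0 d.
q = Δh / Σ(b_i/K_i) = 12.7 / 150.0 = 0.08466 m/day.
In each layer the seepage velocity is v_i = q/n_i, so the layer transit time is t_i = b_i·n_i / q:
  layer 1 (weathered basalt): t_1 = 9.95 × 0.16 / 0.08466 = 18.81 d
  layer 2 (fractured sandstone): t_2 = 12.0 × 0.10 / 0.08466 = 14.17 d
  layer 3 (silty sand): t_3 = 10.8 × 0.13 / 0.08466 = 16.58 d
  layer 4 (medium sand): t_4 = 3.38 × 0.23 / 0.08466 = 9.183 d
Total t = Σ t_i = 58.75 days.

58.7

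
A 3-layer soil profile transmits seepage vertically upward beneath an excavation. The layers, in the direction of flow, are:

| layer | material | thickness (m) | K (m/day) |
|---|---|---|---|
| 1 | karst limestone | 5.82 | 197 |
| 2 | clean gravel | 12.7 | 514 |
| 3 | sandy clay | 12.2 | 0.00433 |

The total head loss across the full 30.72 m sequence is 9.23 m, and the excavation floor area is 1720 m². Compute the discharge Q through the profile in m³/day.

Flow is perpendicular to layering, so the layers act in series and the equivalent K is the thickness-weighted harmonic mean.
Total thickness L = 5.82 + 12.7 + 12.2 = 30.72 m.
Σ(b_i/K_i) = 5.82/197 + 12.7/514 + 12.2/0.00433 = 2818 d.
K_eq = L / Σ(b_i/K_i) = 30.72 / 2818 = 0.01090 m/day.
Q = K_eq · A · (Δh/L) = 0.01090 × 1720 × (9.23/30.72) = 5.634 m³/day.

5.63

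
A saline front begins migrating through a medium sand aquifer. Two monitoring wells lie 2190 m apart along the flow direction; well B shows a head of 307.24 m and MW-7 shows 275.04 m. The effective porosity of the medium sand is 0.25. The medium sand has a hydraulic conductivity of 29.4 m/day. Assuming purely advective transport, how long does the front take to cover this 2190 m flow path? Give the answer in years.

3.47

Hydraulic gradient i = (307.24 − 275.04) / 2190 = 32.2 / 2190 = 0.01470.
Darcy flux q = K · i = 29.40 × 0.01470 = 0.4323 m/day.
Seepage velocity v = q / n_e = 0.4323 / 0.25 = 1.729 m/day.
Travel time t = L / v = 2190 / 1.729 = 1267 days = 3.468 years.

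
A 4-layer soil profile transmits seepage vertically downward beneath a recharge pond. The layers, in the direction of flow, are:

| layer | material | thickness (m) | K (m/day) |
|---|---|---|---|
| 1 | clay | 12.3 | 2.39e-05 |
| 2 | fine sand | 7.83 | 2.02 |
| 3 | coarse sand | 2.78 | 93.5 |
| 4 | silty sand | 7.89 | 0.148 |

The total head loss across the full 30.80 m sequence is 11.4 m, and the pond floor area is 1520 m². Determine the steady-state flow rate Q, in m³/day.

0.0337

Flow is perpendicular to layering, so the layers act in series and the equivalent K is the thickness-weighted harmonic mean.
Total thickness L = 12.3 + 7.83 + 2.78 + 7.89 = 30.80 m.
Σ(b_i/K_i) = 12.3/2.39e-05 + 7.83/2.02 + 2.78/93.5 + 7.89/0.148 = 5.147e+05 d.
K_eq = L / Σ(b_i/K_i) = 30.80 / 5.147e+05 = 5.984e-05 m/day.
Q = K_eq · A · (Δh/L) = 5.984e-05 × 1520 × (11.4/30.80) = 0.03367 m³/day.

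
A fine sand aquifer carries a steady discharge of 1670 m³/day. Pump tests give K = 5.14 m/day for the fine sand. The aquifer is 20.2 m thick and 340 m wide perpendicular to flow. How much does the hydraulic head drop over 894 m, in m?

Cross-sectional area A = 340 × 20.2 = 6868 m².
From Q = K·A·i, i = Q / (K·A) = 1670 / (5.140 × 6868) = 0.04731.
Head loss Δh = i · L = 0.04731 × 894 = 42.29 m.

42.3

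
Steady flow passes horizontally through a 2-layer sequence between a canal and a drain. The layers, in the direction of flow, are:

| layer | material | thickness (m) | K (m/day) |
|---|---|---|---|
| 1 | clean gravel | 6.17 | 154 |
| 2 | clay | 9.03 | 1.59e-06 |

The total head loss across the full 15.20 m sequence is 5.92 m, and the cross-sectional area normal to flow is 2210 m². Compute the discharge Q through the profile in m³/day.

0.00230

Flow is perpendicular to layering, so the layers act in series and the equivalent K is the thickness-weighted harmonic mean.
Total thickness L = 6.17 + 9.03 = 15.20 m.
Σ(b_i/K_i) = 6.17/154 + 9.03/1.59e-06 = 5.679e+06 d.
K_eq = L / Σ(b_i/K_i) = 15.20 / 5.679e+06 = 2.676e-06 m/day.
Q = K_eq · A · (Δh/L) = 2.676e-06 × 2210 × (5.92/15.20) = 0.002304 m³/day.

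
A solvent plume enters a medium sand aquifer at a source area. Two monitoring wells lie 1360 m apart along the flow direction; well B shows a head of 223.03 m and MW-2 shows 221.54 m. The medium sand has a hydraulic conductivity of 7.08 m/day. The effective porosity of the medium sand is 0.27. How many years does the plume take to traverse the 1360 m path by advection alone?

Hydraulic gradient i = (223.03 − 221.54) / 1360 = 1.49 / 1360 = 0.001096.
Darcy flux q = K · i = 7.080 × 0.001096 = 0.007757 m/day.
Seepage velocity v = q / n_e = 0.007757 / 0.27 = 0.02873 m/day.
Travel time t = L / v = 1360 / 0.02873 = 47339 days = 129.6 years.

130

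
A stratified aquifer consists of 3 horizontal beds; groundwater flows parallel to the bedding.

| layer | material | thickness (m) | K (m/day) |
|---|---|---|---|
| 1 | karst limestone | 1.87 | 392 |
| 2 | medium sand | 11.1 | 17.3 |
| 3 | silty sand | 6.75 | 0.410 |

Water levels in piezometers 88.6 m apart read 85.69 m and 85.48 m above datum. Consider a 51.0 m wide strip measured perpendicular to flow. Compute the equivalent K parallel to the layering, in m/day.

Flow is parallel to layering, so each bed carries its own Darcy discharge and the transmissivities add.
Σ(K_i·b_i) = 392×1.87 + 17.3×11.1 + 0.410×6.75 = 927.8 m²/day.
Total thickness b = 19.72 m, so K_eq = Σ(K_i·b_i)/b = 47.05 m/day.

47.1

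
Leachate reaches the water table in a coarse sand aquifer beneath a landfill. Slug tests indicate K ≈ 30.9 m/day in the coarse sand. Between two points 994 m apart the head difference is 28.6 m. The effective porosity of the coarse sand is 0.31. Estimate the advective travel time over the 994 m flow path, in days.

Hydraulic gradient i = Δh / L = 28.6 / 994 = 0.02877.
Darcy flux q = K · i = 30.90 × 0.02877 = 0.8891 m/day.
Seepage velocity v = q / n_e = 0.8891 / 0.31 = 2.868 m/day.
Travel time t = L / v = 994 / 2.868 = 346.6 days.

347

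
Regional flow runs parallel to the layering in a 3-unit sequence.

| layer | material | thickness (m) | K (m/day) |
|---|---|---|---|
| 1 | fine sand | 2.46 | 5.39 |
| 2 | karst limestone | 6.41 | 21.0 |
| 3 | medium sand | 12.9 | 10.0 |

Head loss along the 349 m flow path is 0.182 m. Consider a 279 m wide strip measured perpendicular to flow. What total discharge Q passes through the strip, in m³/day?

40.3

Flow is parallel to layering, so each bed carries its own Darcy discharge and the transmissivities add.
Σ(K_i·b_i) = 5.39×2.46 + 21.0×6.41 + 10.0×12.9 = 276.9 m²/day.
Hydraulic gradient i = Δh / L = 0.182 / 349 = 0.0005215.
Q = Σ(K_i·b_i) · W · i = 276.9 × 279 × 0.0005215 = 40.28 m³/day.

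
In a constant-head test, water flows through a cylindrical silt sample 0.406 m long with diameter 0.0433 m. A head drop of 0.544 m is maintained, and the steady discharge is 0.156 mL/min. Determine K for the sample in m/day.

0.114

Cross-sectional area A = π·(d/2)² = π × (0.0433/2)² = 0.001473 m².
Convert discharge: 0.156 mL/min = 2.600e-09 m³/s.
Darcy's law rearranged: K = Q·L / (A·Δh) = 2.600e-09 × 0.406 / (0.001473 × 0.544) = 1.318e-06 m/s = 0.1139 m/day.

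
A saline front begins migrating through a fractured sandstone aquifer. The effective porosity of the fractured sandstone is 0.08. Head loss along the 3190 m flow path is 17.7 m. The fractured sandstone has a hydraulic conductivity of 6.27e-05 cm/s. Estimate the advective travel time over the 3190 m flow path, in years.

Convert K: 6.27e-05 cm/s × 864 = 0.05417 m/day.
Hydraulic gradient i = Δh / L = 17.7 / 3190 = 0.005549.
Darcy flux q = K · i = 0.05417 × 0.005549 = 0.0003006 m/day.
Seepage velocity v = q / n_e = 0.0003006 / 0.08 = 0.003757 m/day.
Travel time t = L / v = 3190 / 0.003757 = 8.490e+05 days = 2324 years.

2320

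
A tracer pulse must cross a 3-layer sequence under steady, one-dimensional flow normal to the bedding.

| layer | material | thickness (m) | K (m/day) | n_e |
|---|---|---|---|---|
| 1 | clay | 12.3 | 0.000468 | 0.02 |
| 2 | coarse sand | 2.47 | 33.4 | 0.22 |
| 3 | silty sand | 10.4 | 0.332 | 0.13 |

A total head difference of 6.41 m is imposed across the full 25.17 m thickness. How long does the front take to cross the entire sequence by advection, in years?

24.1

With flow normal to the layers, continuity requires the same specific discharge q through every layer.
Σ(b_i/K_i) = 12.3/0.000468 + 2.47/33.4 + 10.4/0.332 = 26313 d.
q = Δh / Σ(b_i/K_i) = 6.41 / 26313 = 0.0002436 m/day.
In each layer the seepage velocity is v_i = q/n_i, so the layer transit time is t_i = b_i·n_i / q:
  layer 1 (clay): t_1 = 12.3 × 0.02 / 0.0002436 = 1010 d
  layer 2 (coarse sand): t_2 = 2.47 × 0.22 / 0.0002436 = 2231 d
  layer 3 (silty sand): t_3 = 10.4 × 0.13 / 0.0002436 = 5550 d
Total t = Σ t_i = 8791 days = 24.07 years.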